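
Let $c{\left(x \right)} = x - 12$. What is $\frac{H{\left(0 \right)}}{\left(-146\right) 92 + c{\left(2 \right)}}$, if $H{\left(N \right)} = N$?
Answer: $0$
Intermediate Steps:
$c{\left(x \right)} = -12 + x$
$\frac{H{\left(0 \right)}}{\left(-146\right) 92 + c{\left(2 \right)}} = \frac{0}{\left(-146\right) 92 + \left(-12 + 2\right)} = \frac{0}{-13432 - 10} = \frac{0}{-13442} = 0 \left(- \frac{1}{13442}\right) = 0$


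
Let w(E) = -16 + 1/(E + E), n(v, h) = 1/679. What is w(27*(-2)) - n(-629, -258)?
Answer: -1174099/73332 ≈ -16.011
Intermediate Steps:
n(v, h) = 1/679
w(E) = -16 + 1/(2*E)
w(27*(-2)) - n(-629, -258) = (-16 + 1/(2*((27*(-2))))) - 1*1/679 = (-16 + (1/2)/(-54)) - 1/679 = (-16 + (1/2)*(-1/54)) - 1/679 = (-16 - 1/108) - 1/679 = -1729/108 - 1/679 = -1174099/73332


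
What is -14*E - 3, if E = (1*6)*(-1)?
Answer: 81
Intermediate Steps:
E = -6 (E = 6*(-1) = -6)
-14*E - 3 = -14*(-6) - 3 = 84 - 3 = 81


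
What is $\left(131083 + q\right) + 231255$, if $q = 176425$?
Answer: $538763$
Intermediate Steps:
$\left(131083 + q\right) + 231255 = \left(131083 + 176425\right) + 231255 = 307508 + 231255 = 538763$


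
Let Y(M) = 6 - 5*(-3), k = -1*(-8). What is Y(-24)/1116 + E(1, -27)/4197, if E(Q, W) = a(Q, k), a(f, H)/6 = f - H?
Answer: 4585/520428 ≈ 0.0088101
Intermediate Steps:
k = 8
a(f, H) = -6*H + 6*f (a(f, H) = 6*(f - H) = -6*H + 6*f)
Y(M) = 21 (Y(M) = 6 + 15 = 21)
E(Q, W) = -48 + 6*Q (E(Q, W) = -6*8 + 6*Q = -48 + 6*Q)
Y(-24)/1116 + E(1, -27)/4197 = 21/1116 + (-48 + 6*1)/4197 = 21*(1/1116) + (-48 + 6)*(1/4197) = 7/372 - 42*1/4197 = 7/372 - 14/1399 = 4585/520428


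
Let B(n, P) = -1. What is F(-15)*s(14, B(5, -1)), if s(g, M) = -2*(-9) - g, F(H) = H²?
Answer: 900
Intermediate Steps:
s(g, M) = 18 - g
F(-15)*s(14, B(5, -1)) = (-15)²*(18 - 1*14) = 225*(18 - 14) = 225*4 = 900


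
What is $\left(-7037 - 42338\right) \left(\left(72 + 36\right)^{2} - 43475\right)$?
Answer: $1570668125$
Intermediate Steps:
$\left(-7037 - 42338\right) \left(\left(72 + 36\right)^{2} - 43475\right) = - 49375 \left(108^{2} - 43475\right) = - 49375 \left(11664 - 43475\right) = \left(-49375\right) \left(-31811\right) = 1570668125$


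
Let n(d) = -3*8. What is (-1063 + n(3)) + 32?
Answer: -1055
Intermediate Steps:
n(d) = -24
(-1063 + n(3)) + 32 = (-1063 - 24) + 32 = -1087 + 32 = -1055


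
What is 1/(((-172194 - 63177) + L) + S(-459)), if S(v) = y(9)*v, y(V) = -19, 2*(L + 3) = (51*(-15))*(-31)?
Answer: -2/429591 ≈ -4.6556e-6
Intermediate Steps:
L = 23709/2 (L = -3 + ((51*(-15))*(-31))/2 = -3 + (-765*(-31))/2 = -3 + (1/2)*23715 = -3 + 23715/2 = 23709/2 ≈ 11855.)
S(v) = -19*v
1/(((-172194 - 63177) + L) + S(-459)) = 1/(((-172194 - 63177) + 23709/2) - 19*(-459)) = 1/((-235371 + 23709/2) + 8721) = 1/(-447033/2 + 8721) = 1/(-429591/2) = -2/429591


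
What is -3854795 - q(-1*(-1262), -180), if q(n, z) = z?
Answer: -3854615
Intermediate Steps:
-3854795 - q(-1*(-1262), -180) = -3854795 - 1*(-180) = -3854795 + 180 = -3854615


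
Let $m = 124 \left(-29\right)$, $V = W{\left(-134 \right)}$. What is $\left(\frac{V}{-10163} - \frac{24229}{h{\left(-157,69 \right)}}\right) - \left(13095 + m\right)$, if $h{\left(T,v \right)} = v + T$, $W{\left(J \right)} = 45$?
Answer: $- \frac{8249138289}{894344} \approx -9223.7$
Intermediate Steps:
$V = 45$
$m = -3596$
$h{\left(T,v \right)} = T + v$
$\left(\frac{V}{-10163} - \frac{24229}{h{\left(-157,69 \right)}}\right) - \left(13095 + m\right) = \left(\frac{45}{-10163} - \frac{24229}{-157 + 69}\right) + \left(\left(7792 - -3596\right) - 20887\right) = \left(45 \left(- \frac{1}{10163}\right) - \frac{24229}{-88}\right) + \left(\left(7792 + 3596\right) - 20887\right) = \left(- \frac{45}{10163} - - \frac{24229}{88}\right) + \left(11388 - 20887\right) = \left(- \frac{45}{10163} + \frac{24229}{88}\right) - 9499 = \frac{246235367}{894344} - 9499 = - \frac{8249138289}{894344}$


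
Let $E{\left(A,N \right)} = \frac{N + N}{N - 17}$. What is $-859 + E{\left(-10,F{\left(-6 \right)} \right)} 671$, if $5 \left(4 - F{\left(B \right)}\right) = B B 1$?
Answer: $- \frac{65287}{101} \approx -646.41$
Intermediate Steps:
$F{\left(B \right)} = 4 - \frac{B^{2}}{5}$ ($F{\left(B \right)} = 4 - \frac{B B 1}{5} = 4 - \frac{B^{2} \cdot 1}{5} = 4 - \frac{B^{2}}{5}$)
$E{\left(A,N \right)} = \frac{2 N}{-17 + N}$
$-859 + E{\left(-10,F{\left(-6 \right)} \right)} 671 = -859 + \frac{2 \left(4 - \frac{\left(-6\right)^{2}}{5}\right)}{-17 + \left(4 - \frac{\left(-6\right)^{2}}{5}\right)} 671 = -859 + \frac{2 \left(4 - \frac{36}{5}\right)}{-17 + \left(4 - \frac{36}{5}\right)} 671 = -859 + 2 \left(- \frac{16}{5}\right) \frac{1}{-17 - \frac{16}{5}} \cdot 671 = -859 + 2 \left(- \frac{16}{5}\right) \frac{1}{- \frac{101}{5}} \cdot 671 = -859 + 2 \left(- \frac{16}{5}\right) \left(- \frac{5}{101}\right) 671 = -859 + \frac{32}{101} \cdot 671 = -859 + \frac{21472}{101} = - \frac{65287}{101}$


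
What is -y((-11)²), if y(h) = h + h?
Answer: -242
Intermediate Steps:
y(h) = 2*h
-y((-11)²) = -2*(-11)² = -2*121 = -1*242 = -242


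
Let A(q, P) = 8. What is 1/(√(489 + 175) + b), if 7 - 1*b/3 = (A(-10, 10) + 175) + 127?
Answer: -909/825617 - 2*√166/825617 ≈ -0.0011322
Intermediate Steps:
b = -909 (b = 21 - 3*((8 + 175) + 127) = 21 - 3*(183 + 127) = 21 - 3*310 = 21 - 930 = -909)
1/(√(489 + 175) + b) = 1/(√(489 + 175) - 909) = 1/(√664 - 909) = 1/(2*√166 - 909) = 1/(-909 + 2*√166)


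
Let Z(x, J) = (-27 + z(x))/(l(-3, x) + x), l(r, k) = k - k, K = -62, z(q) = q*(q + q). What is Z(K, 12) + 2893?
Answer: 171705/62 ≈ 2769.4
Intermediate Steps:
z(q) = 2*q**2 (z(q) = q*(2*q) = 2*q**2)
l(r, k) = 0
Z(x, J) = (-27 + 2*x**2)/x (Z(x, J) = (-27 + 2*x**2)/(0 + x) = (-27 + 2*x**2)/x)
Z(K, 12) + 2893 = (-27/(-62) + 2*(-62)) + 2893 = (-27*(-1/62) - 124) + 2893 = (27/62 - 124) + 2893 = -7661/62 + 2893 = 171705/62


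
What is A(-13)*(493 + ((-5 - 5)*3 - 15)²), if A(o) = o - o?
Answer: 0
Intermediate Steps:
A(o) = 0
A(-13)*(493 + ((-5 - 5)*3 - 15)²) = 0*(493 + ((-5 - 5)*3 - 15)²) = 0*(493 + (-10*3 - 15)²) = 0*(493 + (-30 - 15)²) = 0*(493 + (-45)²) = 0*(493 + 2025) = 0*2518 = 0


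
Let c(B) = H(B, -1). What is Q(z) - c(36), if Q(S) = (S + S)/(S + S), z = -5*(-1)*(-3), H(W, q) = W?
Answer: -35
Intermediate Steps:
z = -15 (z = 5*(-3) = -15)
c(B) = B
Q(S) = 1 (Q(S) = (2*S)/((2*S)) = (2*S)*(1/(2*S)) = 1)
Q(z) - c(36) = 1 - 1*36 = 1 - 36 = -35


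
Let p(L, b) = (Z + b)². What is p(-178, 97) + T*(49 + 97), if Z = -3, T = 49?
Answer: 15990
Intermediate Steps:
p(L, b) = (-3 + b)²
p(-178, 97) + T*(49 + 97) = (-3 + 97)² + 49*(49 + 97) = 94² + 49*146 = 8836 + 7154 = 15990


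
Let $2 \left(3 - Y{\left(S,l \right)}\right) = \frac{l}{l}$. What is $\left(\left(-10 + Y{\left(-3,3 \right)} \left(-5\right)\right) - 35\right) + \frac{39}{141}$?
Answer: $- \frac{5379}{94} \approx -57.223$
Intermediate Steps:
$Y{\left(S,l \right)} = \frac{5}{2}$ ($Y{\left(S,l \right)} = 3 - \frac{l \frac{1}{l}}{2} = 3 - \frac{1}{2} = \frac{5}{2}$)
$\left(\left(-10 + Y{\left(-3,3 \right)} \left(-5\right)\right) - 35\right) + \frac{39}{141} = \left(\left(-10 + \frac{5}{2} \left(-5\right)\right) - 35\right) + \frac{39}{141} = \left(\left(-10 - \frac{25}{2}\right) - 35\right) + 39 \cdot \frac{1}{141} = \left(- \frac{45}{2} - 35\right) + \frac{13}{47} = - \frac{115}{2} + \frac{13}{47} = - \frac{5379}{94}$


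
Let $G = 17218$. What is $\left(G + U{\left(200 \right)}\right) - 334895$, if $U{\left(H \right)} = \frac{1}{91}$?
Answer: $- \frac{28908606}{91} \approx -3.1768 \cdot 10^{5}$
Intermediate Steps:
$U{\left(H \right)} = \frac{1}{91}$
$\left(G + U{\left(200 \right)}\right) - 334895 = \left(17218 + \frac{1}{91}\right) - 334895 = \frac{1566839}{91} - 334895 = - \frac{28908606}{91}$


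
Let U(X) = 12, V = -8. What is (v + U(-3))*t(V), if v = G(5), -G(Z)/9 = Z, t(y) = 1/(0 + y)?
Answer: 33/8 ≈ 4.1250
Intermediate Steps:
t(y) = 1/y
G(Z) = -9*Z
v = -45 (v = -9*5 = -45)
(v + U(-3))*t(V) = (-45 + 12)/(-8) = -33*(-1/8) = 33/8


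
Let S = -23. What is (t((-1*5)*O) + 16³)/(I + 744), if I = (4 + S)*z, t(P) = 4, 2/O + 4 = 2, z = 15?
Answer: 4100/459 ≈ 8.9325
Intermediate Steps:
O = -1 (O = 2/(-4 + 2) = 2/(-2) = 2*(-½) = -1)
I = -285 (I = (4 - 23)*15 = -19*15 = -285)
(t((-1*5)*O) + 16³)/(I + 744) = (4 + 16³)/(-285 + 744) = (4 + 4096)/459 = 4100*(1/459) = 4100/459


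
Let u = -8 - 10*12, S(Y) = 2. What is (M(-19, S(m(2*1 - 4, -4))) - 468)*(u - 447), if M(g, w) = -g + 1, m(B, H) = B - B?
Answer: 257600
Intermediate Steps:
m(B, H) = 0
M(g, w) = 1 - g
u = -128 (u = -8 - 120 = -128)
(M(-19, S(m(2*1 - 4, -4))) - 468)*(u - 447) = ((1 - 1*(-19)) - 468)*(-128 - 447) = ((1 + 19) - 468)*(-575) = (20 - 468)*(-575) = -448*(-575) = 257600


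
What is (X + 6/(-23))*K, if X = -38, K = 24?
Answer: -21120/23 ≈ -918.26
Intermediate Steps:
(X + 6/(-23))*K = (-38 + 6/(-23))*24 = (-38 + 6*(-1/23))*24 = (-38 - 6/23)*24 = -880/23*24 = -21120/23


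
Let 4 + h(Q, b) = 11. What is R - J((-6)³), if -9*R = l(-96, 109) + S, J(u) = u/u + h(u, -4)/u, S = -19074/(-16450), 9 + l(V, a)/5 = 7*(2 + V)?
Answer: 656381087/1776600 ≈ 369.46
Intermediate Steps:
h(Q, b) = 7 (h(Q, b) = -4 + 11 = 7)
l(V, a) = 25 + 35*V (l(V, a) = -45 + 5*(7*(2 + V)) = -45 + 5*(14 + 7*V) = -45 + (70 + 35*V) = 25 + 35*V)
S = 9537/8225 (S = -19074*(-1/16450) = 9537/8225 ≈ 1.1595)
J(u) = 1 + 7/u (J(u) = u/u + 7/u = 1 + 7/u)
R = 27420838/74025 (R = -((25 + 35*(-96)) + 9537/8225)/9 = -((25 - 3360) + 9537/8225)/9 = -(-3335 + 9537/8225)/9 = -⅑*(-27420838/8225) = 27420838/74025 ≈ 370.43)
R - J((-6)³) = 27420838/74025 - (7 + (-6)³)/((-6)³) = 27420838/74025 - (7 - 216)/(-216) = 27420838/74025 - (-1)*(-209)/216 = 27420838/74025 - 1*209/216 = 27420838/74025 - 209/216 = 656381087/1776600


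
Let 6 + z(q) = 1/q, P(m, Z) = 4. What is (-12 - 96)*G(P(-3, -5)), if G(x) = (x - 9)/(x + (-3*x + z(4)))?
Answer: -432/11 ≈ -39.273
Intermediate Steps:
z(q) = -6 + 1/q
G(x) = (-9 + x)/(-23/4 - 2*x) (G(x) = (x - 9)/(x + (-3*x + (-6 + 1/4))) = (-9 + x)/(x + (-3*x + (-6 + 1/4))) = (-9 + x)/(x + (-3*x - 23/4)) = (-9 + x)/(x + (-23/4 - 3*x)) = (-9 + x)/(-23/4 - 2*x))
(-12 - 96)*G(P(-3, -5)) = (-12 - 96)*(4*(9 - 1*4)/(23 + 8*4)) = -432*(9 - 4)/(23 + 32) = -432*5/55 = -108*4/11 = -432/11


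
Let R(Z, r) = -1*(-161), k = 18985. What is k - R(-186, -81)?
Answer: 18824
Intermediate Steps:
R(Z, r) = 161
k - R(-186, -81) = 18985 - 1*161 = 18985 - 161 = 18824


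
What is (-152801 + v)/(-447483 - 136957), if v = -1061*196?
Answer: 360757/584440 ≈ 0.61727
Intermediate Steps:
v = -207956
(-152801 + v)/(-447483 - 136957) = (-152801 - 207956)/(-447483 - 136957) = -360757/(-584440) = -360757*(-1/584440) = 360757/584440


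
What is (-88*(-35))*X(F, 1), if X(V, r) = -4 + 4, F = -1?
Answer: 0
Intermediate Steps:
X(V, r) = 0
(-88*(-35))*X(F, 1) = -88*(-35)*0 = 3080*0 = 0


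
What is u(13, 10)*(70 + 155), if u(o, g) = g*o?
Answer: 29250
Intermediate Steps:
u(13, 10)*(70 + 155) = (10*13)*(70 + 155) = 130*225 = 29250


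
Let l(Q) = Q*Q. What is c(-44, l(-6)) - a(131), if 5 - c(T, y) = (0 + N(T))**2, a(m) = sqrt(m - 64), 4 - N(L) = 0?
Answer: -11 - sqrt(67) ≈ -19.185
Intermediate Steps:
l(Q) = Q**2
N(L) = 4 (N(L) = 4 - 1*0 = 4 + 0 = 4)
a(m) = sqrt(-64 + m)
c(T, y) = -11 (c(T, y) = 5 - (0 + 4)**2 = 5 - 1*4**2 = 5 - 1*16 = 5 - 16 = -11)
c(-44, l(-6)) - a(131) = -11 - sqrt(-64 + 131) = -11 - sqrt(67)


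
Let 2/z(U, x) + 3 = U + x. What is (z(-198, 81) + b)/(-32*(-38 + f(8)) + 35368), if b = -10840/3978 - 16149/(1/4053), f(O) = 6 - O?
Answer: -2603676571723/1457857440 ≈ -1786.0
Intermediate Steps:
b = -130183828553/1989 (b = -10840*1/3978 - 16149/1/4053 = -5420/1989 - 16149*4053 = -5420/1989 - 65451897 = -130183828553/1989 ≈ -6.5452e+7)
z(U, x) = 2/(-3 + U + x) (z(U, x) = 2/(-3 + (U + x)) = 2/(-3 + U + x))
(z(-198, 81) + b)/(-32*(-38 + f(8)) + 35368) = (2/(-3 - 198 + 81) - 130183828553/1989)/(-32*(-38 + (6 - 1*8)) + 35368) = (2/(-120) - 130183828553/1989)/(-32*(-38 + (6 - 8)) + 35368) = (2*(-1/120) - 130183828553/1989)/(-32*(-38 - 2) + 35368) = (-1/60 - 130183828553/1989)/(-32*(-40) + 35368) = -2603676571723/(39780*(1280 + 35368)) = -2603676571723/39780/36648 = -2603676571723/39780*1/36648 = -2603676571723/1457857440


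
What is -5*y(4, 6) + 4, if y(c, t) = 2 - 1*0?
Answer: -6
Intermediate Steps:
y(c, t) = 2 (y(c, t) = 2 + 0 = 2)
-5*y(4, 6) + 4 = -5*2 + 4 = -10 + 4 = -6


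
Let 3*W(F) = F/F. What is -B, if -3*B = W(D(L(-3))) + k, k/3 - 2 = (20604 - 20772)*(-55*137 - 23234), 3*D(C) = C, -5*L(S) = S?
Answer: 46522747/9 ≈ 5.1692e+6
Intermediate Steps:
L(S) = -S/5
D(C) = C/3
k = 15507582 (k = 6 + 3*((20604 - 20772)*(-55*137 - 23234)) = 6 + 3*(-168*(-7535 - 23234)) = 6 + 3*(-168*(-30769)) = 6 + 3*5169192 = 6 + 15507576 = 15507582)
W(F) = ⅓ (W(F) = (F/F)/3 = (⅓)*1 = ⅓)
B = -46522747/9 (B = -(⅓ + 15507582)/3 = -⅓*46522747/3 = -46522747/9 ≈ -5.1692e+6)
-B = -1*(-46522747/9) = 46522747/9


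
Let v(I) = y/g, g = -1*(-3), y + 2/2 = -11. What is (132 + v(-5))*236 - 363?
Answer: 29845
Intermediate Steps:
y = -12 (y = -1 - 11 = -12)
g = 3
v(I) = -4 (v(I) = -12/3 = -12*⅓ = -4)
(132 + v(-5))*236 - 363 = (132 - 4)*236 - 363 = 128*236 - 363 = 30208 - 363 = 29845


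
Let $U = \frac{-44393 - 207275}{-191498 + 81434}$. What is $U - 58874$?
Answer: $- \frac{1619914067}{27516} \approx -58872.0$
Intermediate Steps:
$U = \frac{62917}{27516}$ ($U = - \frac{251668}{-110064} = \left(-251668\right) \left(- \frac{1}{110064}\right) = \frac{62917}{27516} \approx 2.2866$)
$U - 58874 = \frac{62917}{27516} - 58874 = - \frac{1619914067}{27516}$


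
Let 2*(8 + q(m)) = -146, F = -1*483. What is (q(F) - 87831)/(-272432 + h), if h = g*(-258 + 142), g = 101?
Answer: 814/2631 ≈ 0.30939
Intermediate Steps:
F = -483
q(m) = -81 (q(m) = -8 + (½)*(-146) = -8 - 73 = -81)
h = -11716 (h = 101*(-258 + 142) = 101*(-116) = -11716)
(q(F) - 87831)/(-272432 + h) = (-81 - 87831)/(-272432 - 11716) = -87912/(-284148) = -87912*(-1/284148) = 814/2631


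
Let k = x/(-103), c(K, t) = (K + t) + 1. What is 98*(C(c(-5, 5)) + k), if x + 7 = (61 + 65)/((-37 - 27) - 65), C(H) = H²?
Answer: 467656/4429 ≈ 105.59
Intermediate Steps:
c(K, t) = 1 + K + t
x = -343/43 (x = -7 + (61 + 65)/((-37 - 27) - 65) = -7 + 126/(-64 - 65) = -7 + 126/(-129) = -7 + 126*(-1/129) = -7 - 42/43 = -343/43 ≈ -7.9767)
k = 343/4429 (k = -343/43/(-103) = -343/43*(-1/103) = 343/4429 ≈ 0.077444)
98*(C(c(-5, 5)) + k) = 98*((1 - 5 + 5)² + 343/4429) = 98*(1² + 343/4429) = 98*(1 + 343/4429) = 98*(4772/4429) = 467656/4429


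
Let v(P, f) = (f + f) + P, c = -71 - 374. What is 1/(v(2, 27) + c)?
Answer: -1/389 ≈ -0.0025707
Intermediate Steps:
c = -445
v(P, f) = P + 2*f (v(P, f) = 2*f + P = P + 2*f)
1/(v(2, 27) + c) = 1/((2 + 2*27) - 445) = 1/((2 + 54) - 445) = 1/(56 - 445) = 1/(-389) = -1/389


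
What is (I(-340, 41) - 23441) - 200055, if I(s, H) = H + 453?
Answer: -223002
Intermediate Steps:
I(s, H) = 453 + H
(I(-340, 41) - 23441) - 200055 = ((453 + 41) - 23441) - 200055 = (494 - 23441) - 200055 = -22947 - 200055 = -223002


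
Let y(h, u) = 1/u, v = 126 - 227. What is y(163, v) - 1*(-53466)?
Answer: 5400065/101 ≈ 53466.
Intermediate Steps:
v = -101
y(163, v) - 1*(-53466) = 1/(-101) - 1*(-53466) = -1/101 + 53466 = 5400065/101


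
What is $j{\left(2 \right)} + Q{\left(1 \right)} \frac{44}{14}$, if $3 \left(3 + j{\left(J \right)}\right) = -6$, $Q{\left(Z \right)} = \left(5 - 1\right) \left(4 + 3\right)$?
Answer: $83$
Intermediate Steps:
$Q{\left(Z \right)} = 28$ ($Q{\left(Z \right)} = 4 \cdot 7 = 28$)
$j{\left(J \right)} = -5$ ($j{\left(J \right)} = -3 + \frac{1}{3} \left(-6\right) = -3 - 2 = -5$)
$j{\left(2 \right)} + Q{\left(1 \right)} \frac{44}{14} = -5 + 28 \cdot \frac{44}{14} = -5 + 28 \cdot 44 \cdot \frac{1}{14} = -5 + 28 \cdot \frac{22}{7} = -5 + 88 = 83$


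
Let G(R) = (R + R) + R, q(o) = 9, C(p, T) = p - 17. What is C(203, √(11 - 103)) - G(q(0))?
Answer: 159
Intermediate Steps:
C(p, T) = -17 + p
G(R) = 3*R (G(R) = 2*R + R = 3*R)
C(203, √(11 - 103)) - G(q(0)) = (-17 + 203) - 3*9 = 186 - 1*27 = 186 - 27 = 159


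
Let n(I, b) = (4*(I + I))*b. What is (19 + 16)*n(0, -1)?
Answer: 0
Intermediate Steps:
n(I, b) = 8*I*b (n(I, b) = (4*(2*I))*b = (8*I)*b = 8*I*b)
(19 + 16)*n(0, -1) = (19 + 16)*(8*0*(-1)) = 35*0 = 0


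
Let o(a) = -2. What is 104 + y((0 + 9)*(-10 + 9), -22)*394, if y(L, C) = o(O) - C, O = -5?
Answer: 7984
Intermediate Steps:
y(L, C) = -2 - C
104 + y((0 + 9)*(-10 + 9), -22)*394 = 104 + (-2 - 1*(-22))*394 = 104 + (-2 + 22)*394 = 104 + 20*394 = 104 + 7880 = 7984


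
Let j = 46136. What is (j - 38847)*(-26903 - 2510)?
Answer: -214391357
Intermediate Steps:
(j - 38847)*(-26903 - 2510) = (46136 - 38847)*(-26903 - 2510) = 7289*(-29413) = -214391357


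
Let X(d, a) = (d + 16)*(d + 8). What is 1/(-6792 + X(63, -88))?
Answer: -1/1183 ≈ -0.00084531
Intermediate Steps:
X(d, a) = (8 + d)*(16 + d) (X(d, a) = (16 + d)*(8 + d) = (8 + d)*(16 + d))
1/(-6792 + X(63, -88)) = 1/(-6792 + (128 + 63**2 + 24*63)) = 1/(-6792 + (128 + 3969 + 1512)) = 1/(-6792 + 5609) = 1/(-1183) = -1/1183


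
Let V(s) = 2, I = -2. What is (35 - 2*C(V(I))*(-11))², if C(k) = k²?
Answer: 15129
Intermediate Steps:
(35 - 2*C(V(I))*(-11))² = (35 - 2*2²*(-11))² = (35 - 2*4*(-11))² = (35 - 8*(-11))² = (35 + 88)² = 123² = 15129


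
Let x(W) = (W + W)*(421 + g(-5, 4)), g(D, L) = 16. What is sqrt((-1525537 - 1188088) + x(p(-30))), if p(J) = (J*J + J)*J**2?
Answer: 5*sqrt(27265135) ≈ 26108.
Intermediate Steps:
p(J) = J**2*(J + J**2) (p(J) = (J**2 + J)*J**2 = (J + J**2)*J**2 = J**2*(J + J**2))
x(W) = 874*W (x(W) = (W + W)*(421 + 16) = (2*W)*437 = 874*W)
sqrt((-1525537 - 1188088) + x(p(-30))) = sqrt((-1525537 - 1188088) + 874*((-30)**3*(1 - 30))) = sqrt(-2713625 + 874*(-27000*(-29))) = sqrt(-2713625 + 874*783000) = sqrt(-2713625 + 684342000) = sqrt(681628375) = 5*sqrt(27265135)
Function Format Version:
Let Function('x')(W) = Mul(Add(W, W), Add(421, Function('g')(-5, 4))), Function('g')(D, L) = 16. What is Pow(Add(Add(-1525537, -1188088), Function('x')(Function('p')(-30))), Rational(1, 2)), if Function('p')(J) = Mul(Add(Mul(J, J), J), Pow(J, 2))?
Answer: Mul(5, Pow(27265135, Rational(1, 2))) ≈ 26108.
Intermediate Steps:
Function('p')(J) = Mul(Pow(J, 2), Add(J, Pow(J, 2))) (Function('p')(J) = Mul(Add(Pow(J, 2), J), Pow(J, 2)) = Mul(Add(J, Pow(J, 2)), Pow(J, 2)) = Mul(Pow(J, 2), Add(J, Pow(J, 2))))
Function('x')(W) = Mul(874, W) (Function('x')(W) = Mul(Add(W, W), Add(421, 16)) = Mul(Mul(2, W), 437) = Mul(874, W))
Pow(Add(Add(-1525537, -1188088), Function('x')(Function('p')(-30))), Rational(1, 2)) = Pow(Add(Add(-1525537, -1188088), Mul(874, Mul(Pow(-30, 3), Add(1, -30)))), Rational(1, 2)) = Pow(Add(-2713625, Mul(874, Mul(-27000, -29))), Rational(1, 2)) = Pow(Add(-2713625, Mul(874, 783000)), Rational(1, 2)) = Pow(Add(-2713625, 684342000), Rational(1, 2)) = Pow(681628375, Rational(1, 2)) = Mul(5, Pow(27265135, Rational(1, 2)))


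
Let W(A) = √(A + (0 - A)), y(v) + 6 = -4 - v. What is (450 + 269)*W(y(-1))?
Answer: 0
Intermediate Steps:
y(v) = -10 - v (y(v) = -6 + (-4 - v) = -10 - v)
W(A) = 0 (W(A) = √(A - A) = √0 = 0)
(450 + 269)*W(y(-1)) = (450 + 269)*0 = 719*0 = 0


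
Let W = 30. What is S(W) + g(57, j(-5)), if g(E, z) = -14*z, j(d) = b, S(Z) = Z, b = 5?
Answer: -40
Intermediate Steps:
j(d) = 5
S(W) + g(57, j(-5)) = 30 - 14*5 = 30 - 70 = -40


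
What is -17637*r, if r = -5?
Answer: 88185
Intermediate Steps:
-17637*r = -17637*(-5) = 88185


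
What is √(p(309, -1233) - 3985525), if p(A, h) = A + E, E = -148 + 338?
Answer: I*√3985026 ≈ 1996.3*I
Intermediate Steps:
E = 190
p(A, h) = 190 + A (p(A, h) = A + 190 = 190 + A)
√(p(309, -1233) - 3985525) = √((190 + 309) - 3985525) = √(499 - 3985525) = √(-3985026) = I*√3985026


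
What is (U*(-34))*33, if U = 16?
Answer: -17952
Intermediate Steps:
(U*(-34))*33 = (16*(-34))*33 = -544*33 = -17952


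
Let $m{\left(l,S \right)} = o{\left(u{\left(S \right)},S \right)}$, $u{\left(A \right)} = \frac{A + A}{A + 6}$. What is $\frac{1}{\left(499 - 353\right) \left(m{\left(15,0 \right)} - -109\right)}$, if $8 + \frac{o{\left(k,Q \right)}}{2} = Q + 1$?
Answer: $\frac{1}{13870} \approx 7.2098 \cdot 10^{-5}$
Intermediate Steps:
$u{\left(A \right)} = \frac{2 A}{6 + A}$
$o{\left(k,Q \right)} = -14 + 2 Q$ ($o{\left(k,Q \right)} = -16 + 2 \left(Q + 1\right) = -16 + 2 \left(1 + Q\right) = -16 + \left(2 + 2 Q\right) = -14 + 2 Q$)
$m{\left(l,S \right)} = -14 + 2 S$
$\frac{1}{\left(499 - 353\right) \left(m{\left(15,0 \right)} - -109\right)} = \frac{1}{\left(499 - 353\right) \left(\left(-14 + 2 \cdot 0\right) - -109\right)} = \frac{1}{146 \left(\left(-14 + 0\right) + 109\right)} = \frac{1}{146 \left(-14 + 109\right)} = \frac{1}{146 \cdot 95} = \frac{1}{13870}$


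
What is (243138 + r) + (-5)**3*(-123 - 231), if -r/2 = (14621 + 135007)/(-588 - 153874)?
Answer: 22195412256/77231 ≈ 2.8739e+5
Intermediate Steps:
r = 149628/77231 (r = -2*(14621 + 135007)/(-588 - 153874) = -299256/(-154462) = -299256*(-1)/154462 = -2*(-74814/77231) = 149628/77231 ≈ 1.9374)
(243138 + r) + (-5)**3*(-123 - 231) = (243138 + 149628/77231) + (-5)**3*(-123 - 231) = 18777940506/77231 - 125*(-354) = 18777940506/77231 + 44250 = 22195412256/77231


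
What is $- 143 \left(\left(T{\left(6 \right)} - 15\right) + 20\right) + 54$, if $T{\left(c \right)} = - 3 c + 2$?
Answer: $1627$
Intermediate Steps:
$T{\left(c \right)} = 2 - 3 c$
$- 143 \left(\left(T{\left(6 \right)} - 15\right) + 20\right) + 54 = - 143 \left(\left(\left(2 - 18\right) - 15\right) + 20\right) + 54 = - 143 \left(\left(-16 - 15\right) + 20\right) + 54 = - 143 \left(-31 + 20\right) + 54 = \left(-143\right) \left(-11\right) + 54 = 1573 + 54 = 1627$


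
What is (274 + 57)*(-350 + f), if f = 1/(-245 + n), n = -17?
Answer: -30353031/262 ≈ -1.1585e+5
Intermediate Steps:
f = -1/262 (f = 1/(-245 - 17) = 1/(-262) = -1/262 ≈ -0.0038168)
(274 + 57)*(-350 + f) = (274 + 57)*(-350 - 1/262) = 331*(-91701/262) = -30353031/262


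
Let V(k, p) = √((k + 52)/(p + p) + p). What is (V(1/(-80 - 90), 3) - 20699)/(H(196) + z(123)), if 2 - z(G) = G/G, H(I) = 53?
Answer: -20699/54 + √3034245/27540 ≈ -383.25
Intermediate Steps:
z(G) = 1 (z(G) = 2 - G/G = 2 - 1*1 = 2 - 1 = 1)
V(k, p) = √(p + (52 + k)/(2*p)) (V(k, p) = √((52 + k)/((2*p)) + p) = √((52 + k)*(1/(2*p)) + p) = √((52 + k)/(2*p) + p) = √(p + (52 + k)/(2*p)))
(V(1/(-80 - 90), 3) - 20699)/(H(196) + z(123)) = (√2*√((52 + 1/(-80 - 90) + 2*3²)/3)/2 - 20699)/(53 + 1) = (√2*√((52 + 1/(-170) + 2*9)/3)/2 - 20699)/54 = (√2*√((52 - 1/170 + 18)/3)/2 - 20699)*(1/54) = (√2*√((⅓)*(11899/170))/2 - 20699)*(1/54) = (√2*√(11899/510)/2 - 20699)*(1/54) = (√2*(√6068490/510)/2 - 20699)*(1/54) = (√3034245/510 - 20699)*(1/54) = (-20699 + √3034245/510)*(1/54) = -20699/54 + √3034245/27540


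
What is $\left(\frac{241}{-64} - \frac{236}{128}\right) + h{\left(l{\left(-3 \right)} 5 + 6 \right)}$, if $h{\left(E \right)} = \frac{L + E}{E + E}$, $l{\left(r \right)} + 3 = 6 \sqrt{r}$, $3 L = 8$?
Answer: $- \frac{303385}{59328} - \frac{40 i \sqrt{3}}{2781} \approx -5.1137 - 0.024913 i$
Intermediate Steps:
$L = \frac{8}{3}$ ($L = \frac{1}{3} \cdot 8 = \frac{8}{3} \approx 2.6667$)
$l{\left(r \right)} = -3 + 6 \sqrt{r}$
$h{\left(E \right)} = \frac{\frac{8}{3} + E}{2 E}$ ($h{\left(E \right)} = \frac{\frac{8}{3} + E}{E + E} = \frac{\frac{8}{3} + E}{2 E}$)
$\left(\frac{241}{-64} - \frac{236}{128}\right) + h{\left(l{\left(-3 \right)} 5 + 6 \right)} = \left(\frac{241}{-64} - \frac{236}{128}\right) + \frac{8 + 3 \left(\left(-3 + 6 \sqrt{-3}\right) 5 + 6\right)}{6 \left(\left(-3 + 6 \sqrt{-3}\right) 5 + 6\right)} = \left(241 \left(- \frac{1}{64}\right) - \frac{59}{32}\right) + \frac{8 + 3 \left(\left(-3 + 6 i \sqrt{3}\right) 5 + 6\right)}{6 \left(\left(-3 + 6 i \sqrt{3}\right) 5 + 6\right)} = \left(- \frac{241}{64} - \frac{59}{32}\right) + \frac{8 + 3 \left(\left(-3 + 6 i \sqrt{3}\right) 5 + 6\right)}{6 \left(\left(-3 + 6 i \sqrt{3}\right) 5 + 6\right)} = - \frac{359}{64} + \frac{8 + 3 \left(\left(-15 + 30 i \sqrt{3}\right) + 6\right)}{6 \left(\left(-15 + 30 i \sqrt{3}\right) + 6\right)} = - \frac{359}{64} + \frac{8 + 3 \left(-9 + 30 i \sqrt{3}\right)}{6 \left(-9 + 30 i \sqrt{3}\right)} = - \frac{359}{64} + \frac{8 - \left(27 - 90 i \sqrt{3}\right)}{6 \left(-9 + 30 i \sqrt{3}\right)} = - \frac{359}{64} + \frac{-19 + 90 i \sqrt{3}}{6 \left(-9 + 30 i \sqrt{3}\right)}$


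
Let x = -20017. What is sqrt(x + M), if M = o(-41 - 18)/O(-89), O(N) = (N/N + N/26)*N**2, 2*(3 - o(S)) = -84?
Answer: I*sqrt(7769179103)/623 ≈ 141.48*I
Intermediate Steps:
o(S) = 45 (o(S) = 3 - 1/2*(-84) = 3 + 42 = 45)
O(N) = N**2*(1 + N/26) (O(N) = (1 + N*(1/26))*N**2 = (1 + N/26)*N**2 = N**2*(1 + N/26))
M = -130/55447 (M = 45/(((1/26)*(-89)**2*(26 - 89))) = 45/(((1/26)*7921*(-63))) = 45/(-499023/26) = 45*(-26/499023) = -130/55447 ≈ -0.0023446)
sqrt(x + M) = sqrt(-20017 - 130/55447) = sqrt(-1109882729/55447) = I*sqrt(7769179103)/623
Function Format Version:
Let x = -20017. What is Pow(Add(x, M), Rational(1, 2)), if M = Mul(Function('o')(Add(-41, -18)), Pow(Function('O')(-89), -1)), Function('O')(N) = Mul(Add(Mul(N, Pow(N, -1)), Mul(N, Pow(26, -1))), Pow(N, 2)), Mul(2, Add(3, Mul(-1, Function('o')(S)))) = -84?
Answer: Mul(Rational(1, 623), I, Pow(7769179103, Rational(1, 2))) ≈ Mul(141.48, I)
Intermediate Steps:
Function('o')(S) = 45 (Function('o')(S) = Add(3, Mul(Rational(-1, 2), -84)) = Add(3, 42) = 45)
Function('O')(N) = Mul(Pow(N, 2), Add(1, Mul(Rational(1, 26), N))) (Function('O')(N) = Mul(Add(1, Mul(N, Rational(1, 26))), Pow(N, 2)) = Mul(Add(1, Mul(Rational(1, 26), N)), Pow(N, 2)) = Mul(Pow(N, 2), Add(1, Mul(Rational(1, 26), N))))
M = Rational(-130, 55447) (M = Mul(45, Pow(Mul(Rational(1, 26), Pow(-89, 2), Add(26, -89)), -1)) = Mul(45, Pow(Mul(Rational(1, 26), 7921, -63), -1)) = Mul(45, Pow(Rational(-499023, 26), -1)) = Mul(45, Rational(-26, 499023)) = Rational(-130, 55447) ≈ -0.0023446)
Pow(Add(x, M), Rational(1, 2)) = Pow(Add(-20017, Rational(-130, 55447)), Rational(1, 2)) = Pow(Rational(-1109882729, 55447), Rational(1, 2)) = Mul(Rational(1, 623), I, Pow(7769179103, Rational(1, 2)))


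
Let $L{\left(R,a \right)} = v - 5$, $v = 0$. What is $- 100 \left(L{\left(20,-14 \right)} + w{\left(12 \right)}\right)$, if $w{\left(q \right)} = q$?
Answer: $-700$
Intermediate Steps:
$L{\left(R,a \right)} = -5$ ($L{\left(R,a \right)} = 0 - 5 = -5$)
$- 100 \left(L{\left(20,-14 \right)} + w{\left(12 \right)}\right) = - 100 \left(-5 + 12\right) = \left(-100\right) 7 = -700$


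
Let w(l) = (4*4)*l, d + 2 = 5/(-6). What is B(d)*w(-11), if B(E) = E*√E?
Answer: 748*I*√102/9 ≈ 839.38*I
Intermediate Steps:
d = -17/6 (d = -2 + 5/(-6) = -2 + 5*(-⅙) = -2 - ⅚ = -17/6 ≈ -2.8333)
w(l) = 16*l
B(E) = E^(3/2)
B(d)*w(-11) = (-17/6)^(3/2)*(16*(-11)) = -17*I*√102/36*(-176) = 748*I*√102/9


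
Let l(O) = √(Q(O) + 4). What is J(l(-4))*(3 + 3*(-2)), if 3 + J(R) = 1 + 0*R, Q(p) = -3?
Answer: 6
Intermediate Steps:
l(O) = 1 (l(O) = √(-3 + 4) = √1 = 1)
J(R) = -2 (J(R) = -3 + (1 + 0*R) = -3 + (1 + 0) = -3 + 1 = -2)
J(l(-4))*(3 + 3*(-2)) = -2*(3 + 3*(-2)) = -2*(3 - 6) = -2*(-3) = 6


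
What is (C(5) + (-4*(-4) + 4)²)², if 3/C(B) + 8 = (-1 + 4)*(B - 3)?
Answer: 635209/4 ≈ 1.5880e+5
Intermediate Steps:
C(B) = 3/(-17 + 3*B) (C(B) = 3/(-8 + (-1 + 4)*(B - 3)) = 3/(-8 + 3*(-3 + B)) = 3/(-8 + (-9 + 3*B)) = 3/(-17 + 3*B))
(C(5) + (-4*(-4) + 4)²)² = (3/(-17 + 3*5) + (-4*(-4) + 4)²)² = (3/(-17 + 15) + (16 + 4)²)² = (3/(-2) + 20²)² = (3*(-½) + 400)² = (-3/2 + 400)² = (797/2)² = 635209/4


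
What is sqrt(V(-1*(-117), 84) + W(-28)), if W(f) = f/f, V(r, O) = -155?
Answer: I*sqrt(154) ≈ 12.41*I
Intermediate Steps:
W(f) = 1
sqrt(V(-1*(-117), 84) + W(-28)) = sqrt(-155 + 1) = sqrt(-154) = I*sqrt(154)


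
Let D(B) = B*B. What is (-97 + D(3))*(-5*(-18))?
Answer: -7920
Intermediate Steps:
D(B) = B**2
(-97 + D(3))*(-5*(-18)) = (-97 + 3**2)*(-5*(-18)) = (-97 + 9)*90 = -88*90 = -7920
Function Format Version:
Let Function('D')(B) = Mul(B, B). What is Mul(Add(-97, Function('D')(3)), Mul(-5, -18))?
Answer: -7920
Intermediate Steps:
Function('D')(B) = Pow(B, 2)
Mul(Add(-97, Function('D')(3)), Mul(-5, -18)) = Mul(Add(-97, Pow(3, 2)), Mul(-5, -18)) = Mul(Add(-97, 9), 90) = Mul(-88, 90) = -7920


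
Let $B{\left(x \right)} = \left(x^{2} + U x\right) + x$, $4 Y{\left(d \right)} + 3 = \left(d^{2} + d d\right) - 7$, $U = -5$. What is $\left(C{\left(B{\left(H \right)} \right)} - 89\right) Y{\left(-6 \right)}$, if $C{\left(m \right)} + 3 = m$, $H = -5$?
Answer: $- \frac{1457}{2} \approx -728.5$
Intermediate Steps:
$Y{\left(d \right)} = - \frac{5}{2} + \frac{d^{2}}{2}$ ($Y{\left(d \right)} = - \frac{3}{4} + \frac{\left(d^{2} + d d\right) - 7}{4} = - \frac{3}{4} + \frac{\left(d^{2} + d^{2}\right) - 7}{4} = - \frac{3}{4} + \frac{2 d^{2} - 7}{4} = - \frac{3}{4} + \frac{-7 + 2 d^{2}}{4} = - \frac{3}{4} + \left(- \frac{7}{4} + \frac{d^{2}}{2}\right) = - \frac{5}{2} + \frac{d^{2}}{2}$)
$B{\left(x \right)} = x^{2} - 4 x$ ($B{\left(x \right)} = \left(x^{2} - 5 x\right) + x = x^{2} - 4 x$)
$C{\left(m \right)} = -3 + m$
$\left(C{\left(B{\left(H \right)} \right)} - 89\right) Y{\left(-6 \right)} = \left(\left(-3 - 5 \left(-4 - 5\right)\right) - 89\right) \left(- \frac{5}{2} + \frac{\left(-6\right)^{2}}{2}\right) = \left(\left(-3 - -45\right) - 89\right) \left(- \frac{5}{2} + \frac{1}{2} \cdot 36\right) = \left(\left(-3 + 45\right) - 89\right) \left(- \frac{5}{2} + 18\right) = \left(42 - 89\right) \frac{31}{2} = \left(-47\right) \frac{31}{2} = - \frac{1457}{2}$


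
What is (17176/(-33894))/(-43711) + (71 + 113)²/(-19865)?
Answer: -25079349251732/14715402347205 ≈ -1.7043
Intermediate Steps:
(17176/(-33894))/(-43711) + (71 + 113)²/(-19865) = (17176*(-1/33894))*(-1/43711) + 184²*(-1/19865) = -8588/16947*(-1/43711) + 33856*(-1/19865) = 8588/740770317 - 33856/19865 = -25079349251732/14715402347205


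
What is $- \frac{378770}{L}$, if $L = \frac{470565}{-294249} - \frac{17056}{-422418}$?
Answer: $\frac{7846603996673190}{32292735871} \approx 2.4298 \cdot 10^{5}$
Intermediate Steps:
$L = - \frac{32292735871}{20716012347}$ ($L = 470565 \left(- \frac{1}{294249}\right) - - \frac{8528}{211209} = - \frac{156855}{98083} + \frac{8528}{211209} = - \frac{32292735871}{20716012347} \approx -1.5588$)
$- \frac{378770}{L} = - \frac{378770}{- \frac{32292735871}{20716012347}} = \left(-378770\right) \left(- \frac{20716012347}{32292735871}\right) = \frac{7846603996673190}{32292735871}$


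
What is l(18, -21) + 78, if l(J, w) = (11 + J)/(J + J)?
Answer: 2837/36 ≈ 78.806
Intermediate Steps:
l(J, w) = (11 + J)/(2*J) (l(J, w) = (11 + J)/((2*J)) = (11 + J)*(1/(2*J)) = (11 + J)/(2*J))
l(18, -21) + 78 = (½)*(11 + 18)/18 + 78 = (½)*(1/18)*29 + 78 = 29/36 + 78 = 2837/36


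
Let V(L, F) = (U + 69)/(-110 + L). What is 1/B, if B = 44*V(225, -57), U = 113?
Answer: 115/8008 ≈ 0.014361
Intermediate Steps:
V(L, F) = 182/(-110 + L) (V(L, F) = (113 + 69)/(-110 + L) = 182/(-110 + L))
B = 8008/115 (B = 44*(182/(-110 + 225)) = 44*(182/115) = 8008/115 ≈ 69.635)
1/B = 1/(8008/115) = 115/8008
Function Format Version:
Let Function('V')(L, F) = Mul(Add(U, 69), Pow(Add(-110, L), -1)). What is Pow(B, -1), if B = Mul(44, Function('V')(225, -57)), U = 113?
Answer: Rational(115, 8008) ≈ 0.014361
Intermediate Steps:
Function('V')(L, F) = Mul(182, Pow(Add(-110, L), -1)) (Function('V')(L, F) = Mul(Add(113, 69), Pow(Add(-110, L), -1)) = Mul(182, Pow(Add(-110, L), -1)))
B = Rational(8008, 115) (B = Mul(44, Mul(182, Pow(Add(-110, 225), -1))) = Mul(44, Mul(182, Pow(115, -1))) = Mul(44, Mul(182, Rational(1, 115))) = Mul(44, Rational(182, 115)) = Rational(8008, 115) ≈ 69.635)
Pow(B, -1) = Pow(Rational(8008, 115), -1) = Rational(115, 8008)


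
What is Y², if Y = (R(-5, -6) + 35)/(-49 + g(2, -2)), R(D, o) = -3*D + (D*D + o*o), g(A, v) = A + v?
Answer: 12321/2401 ≈ 5.1316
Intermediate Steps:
R(D, o) = D² + o² - 3*D (R(D, o) = -3*D + (D² + o²) = D² + o² - 3*D)
Y = -111/49 (Y = (((-5)² + (-6)² - 3*(-5)) + 35)/(-49 + (2 - 2)) = ((25 + 36 + 15) + 35)/(-49 + 0) = (76 + 35)/(-49) = 111*(-1/49) = -111/49 ≈ -2.2653)
Y² = (-111/49)² = 12321/2401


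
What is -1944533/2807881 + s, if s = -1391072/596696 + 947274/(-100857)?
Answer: -87419969475447251/7040874913921993 ≈ -12.416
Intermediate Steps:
s = -29397248142/2507540353 (s = -1391072*1/596696 + 947274*(-1/100857) = -173884/74587 - 315758/33619 = -29397248142/2507540353 ≈ -11.724)
-1944533/2807881 + s = -1944533/2807881 - 29397248142/2507540353 = -87419969475447251/7040874913921993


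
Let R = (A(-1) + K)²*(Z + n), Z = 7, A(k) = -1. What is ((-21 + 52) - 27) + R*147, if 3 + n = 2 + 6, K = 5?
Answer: 28228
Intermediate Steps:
n = 5 (n = -3 + (2 + 6) = -3 + 8 = 5)
R = 192 (R = (-1 + 5)²*(7 + 5) = 4²*12 = 16*12 = 192)
((-21 + 52) - 27) + R*147 = ((-21 + 52) - 27) + 192*147 = (31 - 27) + 28224 = 4 + 28224 = 28228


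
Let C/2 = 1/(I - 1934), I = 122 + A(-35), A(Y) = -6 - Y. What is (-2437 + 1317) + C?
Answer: -1996962/1783 ≈ -1120.0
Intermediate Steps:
I = 151 (I = 122 + (-6 - 1*(-35)) = 122 + (-6 + 35) = 122 + 29 = 151)
C = -2/1783 (C = 2/(151 - 1934) = 2/(-1783) = 2*(-1/1783) = -2/1783 ≈ -0.0011217)
(-2437 + 1317) + C = (-2437 + 1317) - 2/1783 = -1120 - 2/1783 = -1996962/1783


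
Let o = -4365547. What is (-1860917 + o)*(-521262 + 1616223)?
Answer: -6817735247904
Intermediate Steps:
(-1860917 + o)*(-521262 + 1616223) = (-1860917 - 4365547)*(-521262 + 1616223) = -6226464*1094961 = -6817735247904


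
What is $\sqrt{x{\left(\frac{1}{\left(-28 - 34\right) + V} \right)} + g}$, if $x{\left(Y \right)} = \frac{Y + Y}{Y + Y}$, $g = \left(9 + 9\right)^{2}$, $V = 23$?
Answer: $5 \sqrt{13} \approx 18.028$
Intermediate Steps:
$g = 324$ ($g = 18^{2} = 324$)
$x{\left(Y \right)} = 1$ ($x{\left(Y \right)} = \frac{2 Y}{2 Y} = 2 Y \frac{1}{2 Y} = 1$)
$\sqrt{x{\left(\frac{1}{\left(-28 - 34\right) + V} \right)} + g} = \sqrt{1 + 324} = \sqrt{325} = 5 \sqrt{13}$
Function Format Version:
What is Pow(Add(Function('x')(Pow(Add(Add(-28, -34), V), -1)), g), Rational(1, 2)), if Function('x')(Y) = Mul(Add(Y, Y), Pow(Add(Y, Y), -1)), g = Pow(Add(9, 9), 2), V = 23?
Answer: Mul(5, Pow(13, Rational(1, 2))) ≈ 18.028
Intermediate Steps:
g = 324 (g = Pow(18, 2) = 324)
Function('x')(Y) = 1 (Function('x')(Y) = Mul(Mul(2, Y), Pow(Mul(2, Y), -1)) = Mul(Mul(2, Y), Mul(Rational(1, 2), Pow(Y, -1))) = 1)
Pow(Add(Function('x')(Pow(Add(Add(-28, -34), V), -1)), g), Rational(1, 2)) = Pow(Add(1, 324), Rational(1, 2)) = Pow(325, Rational(1, 2)) = Mul(5, Pow(13, Rational(1, 2)))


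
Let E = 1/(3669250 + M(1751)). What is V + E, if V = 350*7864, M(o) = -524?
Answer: 10097801442401/3668726 ≈ 2.7524e+6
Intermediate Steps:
V = 2752400
E = 1/3668726 (E = 1/(3669250 - 524) = 1/3668726 ≈ 2.7257e-7)
V + E = 2752400 + 1/3668726 = 10097801442401/3668726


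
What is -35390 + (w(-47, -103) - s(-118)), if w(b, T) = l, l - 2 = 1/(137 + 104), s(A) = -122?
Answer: -8499105/241 ≈ -35266.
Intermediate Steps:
l = 483/241 (l = 2 + 1/(137 + 104) = 2 + 1/241 = 483/241 ≈ 2.0042)
w(b, T) = 483/241
-35390 + (w(-47, -103) - s(-118)) = -35390 + (483/241 - 1*(-122)) = -35390 + (483/241 + 122) = -35390 + 29885/241 = -8499105/241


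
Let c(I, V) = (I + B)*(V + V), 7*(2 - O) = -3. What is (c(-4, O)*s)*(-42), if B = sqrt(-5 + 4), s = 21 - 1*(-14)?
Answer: 28560 - 7140*I ≈ 28560.0 - 7140.0*I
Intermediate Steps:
s = 35 (s = 21 + 14 = 35)
O = 17/7 (O = 2 - 1/7*(-3) = 2 + 3/7 = 17/7 ≈ 2.4286)
B = I (B = sqrt(-1) = I ≈ 1.0*I)
c(I, V) = 2*V*(I + I) (c(I, V) = (I + I)*(V + V) = (I + I)*(2*V) = 2*V*(I + I))
(c(-4, O)*s)*(-42) = ((2*(17/7)*(I - 4))*35)*(-42) = ((2*(17/7)*(-4 + I))*35)*(-42) = ((-136/7 + 34*I/7)*35)*(-42) = (-680 + 170*I)*(-42) = 28560 - 7140*I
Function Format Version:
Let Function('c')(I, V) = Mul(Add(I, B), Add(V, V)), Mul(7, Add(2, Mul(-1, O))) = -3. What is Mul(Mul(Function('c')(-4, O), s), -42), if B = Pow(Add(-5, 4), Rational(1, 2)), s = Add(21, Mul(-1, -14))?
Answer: Add(28560, Mul(-7140, I)) ≈ Add(28560., Mul(-7140.0, I))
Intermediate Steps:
s = 35 (s = Add(21, 14) = 35)
O = Rational(17, 7) (O = Add(2, Mul(Rational(-1, 7), -3)) = Add(2, Rational(3, 7)) = Rational(17, 7) ≈ 2.4286)
B = I (B = Pow(-1, Rational(1, 2)) = I ≈ Mul(1.0000, I))
Function('c')(I, V) = Mul(2, V, Add(I, I)) (Function('c')(I, V) = Mul(Add(I, I), Add(V, V)) = Mul(Add(I, I), Mul(2, V)) = Mul(2, V, Add(I, I)))
Mul(Mul(Function('c')(-4, O), s), -42) = Mul(Mul(Mul(2, Rational(17, 7), Add(I, -4)), 35), -42) = Mul(Mul(Mul(2, Rational(17, 7), Add(-4, I)), 35), -42) = Mul(Mul(Add(Rational(-136, 7), Mul(Rational(34, 7), I)), 35), -42) = Mul(Add(-680, Mul(170, I)), -42) = Add(28560, Mul(-7140, I))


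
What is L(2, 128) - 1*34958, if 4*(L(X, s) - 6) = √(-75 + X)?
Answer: -34952 + I*√73/4 ≈ -34952.0 + 2.136*I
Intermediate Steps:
L(X, s) = 6 + √(-75 + X)/4
L(2, 128) - 1*34958 = (6 + √(-75 + 2)/4) - 1*34958 = (6 + √(-73)/4) - 34958 = (6 + (I*√73)/4) - 34958 = (6 + I*√73/4) - 34958 = -34952 + I*√73/4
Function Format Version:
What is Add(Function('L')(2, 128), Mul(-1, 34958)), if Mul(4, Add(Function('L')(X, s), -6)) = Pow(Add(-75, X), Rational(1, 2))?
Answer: Add(-34952, Mul(Rational(1, 4), I, Pow(73, Rational(1, 2)))) ≈ Add(-34952., Mul(2.1360, I))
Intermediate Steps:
Function('L')(X, s) = Add(6, Mul(Rational(1, 4), Pow(Add(-75, X), Rational(1, 2))))
Add(Function('L')(2, 128), Mul(-1, 34958)) = Add(Add(6, Mul(Rational(1, 4), Pow(Add(-75, 2), Rational(1, 2)))), Mul(-1, 34958)) = Add(Add(6, Mul(Rational(1, 4), Pow(-73, Rational(1, 2)))), -34958) = Add(Add(6, Mul(Rational(1, 4), Mul(I, Pow(73, Rational(1, 2))))), -34958) = Add(Add(6, Mul(Rational(1, 4), I, Pow(73, Rational(1, 2)))), -34958) = Add(-34952, Mul(Rational(1, 4), I, Pow(73, Rational(1, 2))))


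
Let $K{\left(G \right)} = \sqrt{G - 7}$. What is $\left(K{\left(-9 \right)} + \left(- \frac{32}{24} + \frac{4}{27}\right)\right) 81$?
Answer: $-96 + 324 i \approx -96.0 + 324.0 i$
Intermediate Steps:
$K{\left(G \right)} = \sqrt{-7 + G}$
$\left(K{\left(-9 \right)} + \left(- \frac{32}{24} + \frac{4}{27}\right)\right) 81 = \left(\sqrt{-7 - 9} + \left(- \frac{32}{24} + \frac{4}{27}\right)\right) 81 = \left(\sqrt{-16} + \left(\left(-32\right) \frac{1}{24} + 4 \cdot \frac{1}{27}\right)\right) 81 = \left(4 i + \left(- \frac{4}{3} + \frac{4}{27}\right)\right) 81 = \left(4 i - \frac{32}{27}\right) 81 = \left(- \frac{32}{27} + 4 i\right) 81 = -96 + 324 i$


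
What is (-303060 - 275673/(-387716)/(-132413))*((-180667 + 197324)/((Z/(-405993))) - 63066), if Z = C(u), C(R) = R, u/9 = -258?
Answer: -11437686114527135354406533/13245368786664 ≈ -8.6352e+11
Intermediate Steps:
u = -2322 (u = 9*(-258) = -2322)
Z = -2322
(-303060 - 275673/(-387716)/(-132413))*((-180667 + 197324)/((Z/(-405993))) - 63066) = (-303060 - 275673/(-387716)/(-132413))*((-180667 + 197324)/((-2322/(-405993))) - 63066) = (-303060 - 275673*(-1/387716)*(-1/132413))*(16657/((-2322*(-1/405993))) - 63066) = (-303060 + (275673/387716)*(-1/132413))*(16657/(774/135331) - 63066) = (-303060 - 275673/51338638708)*(16657*(135331/774) - 63066) = -15558687847122153*(2254208467/774 - 63066)/51338638708 = -15558687847122153/51338638708*2205395383/774 = -11437686114527135354406533/13245368786664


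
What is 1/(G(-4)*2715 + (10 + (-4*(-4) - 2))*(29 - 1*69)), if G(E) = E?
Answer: -1/11820 ≈ -8.4602e-5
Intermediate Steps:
1/(G(-4)*2715 + (10 + (-4*(-4) - 2))*(29 - 1*69)) = 1/(-4*2715 + (10 + (-4*(-4) - 2))*(29 - 1*69)) = 1/(-10860 + (10 + (16 - 2))*(29 - 69)) = 1/(-10860 + (10 + 14)*(-40)) = 1/(-10860 + 24*(-40)) = 1/(-10860 - 960) = 1/(-11820) = -1/11820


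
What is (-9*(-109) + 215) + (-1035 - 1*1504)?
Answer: -1343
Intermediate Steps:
(-9*(-109) + 215) + (-1035 - 1*1504) = (981 + 215) + (-1035 - 1504) = 1196 - 2539 = -1343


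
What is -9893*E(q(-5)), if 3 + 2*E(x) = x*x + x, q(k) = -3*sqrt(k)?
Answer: 237432 + 29679*I*sqrt(5)/2 ≈ 2.3743e+5 + 33182.0*I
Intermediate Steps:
E(x) = -3/2 + x/2 + x**2/2 (E(x) = -3/2 + (x*x + x)/2 = -3/2 + (x**2 + x)/2 = -3/2 + (x + x**2)/2 = -3/2 + (x/2 + x**2/2) = -3/2 + x/2 + x**2/2)
-9893*E(q(-5)) = -9893*(-3/2 + (-3*I*sqrt(5))/2 + (-3*I*sqrt(5))**2/2) = -9893*(-3/2 - 3*I*sqrt(5)/2 + (1/2)*(-45)) = -9893*(-3/2 - 3*I*sqrt(5)/2 - 45/2) = -9893*(-24 - 3*I*sqrt(5)/2) = 237432 + 29679*I*sqrt(5)/2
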